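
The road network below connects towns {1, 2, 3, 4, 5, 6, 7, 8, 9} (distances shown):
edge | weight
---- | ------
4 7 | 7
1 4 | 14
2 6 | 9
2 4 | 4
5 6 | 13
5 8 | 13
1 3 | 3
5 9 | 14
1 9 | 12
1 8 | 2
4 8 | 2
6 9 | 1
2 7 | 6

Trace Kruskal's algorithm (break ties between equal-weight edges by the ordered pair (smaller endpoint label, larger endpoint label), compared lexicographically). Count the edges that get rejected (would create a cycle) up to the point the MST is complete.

2

Sort edges by weight, then run Kruskal:
6 9 (1): add — endpoints in different components.
1 8 (2): add — endpoints in different components.
4 8 (2): add — endpoints in different components.
1 3 (3): add — endpoints in different components.
2 4 (4): add — endpoints in different components.
2 7 (6): add — endpoints in different components.
4 7 (7): skip — 4 and 7 already connected.
2 6 (9): add — endpoints in different components.
1 9 (12): skip — 1 and 9 already connected.
5 6 (13): add — endpoints in different components.
Edges rejected before the tree was complete: 2.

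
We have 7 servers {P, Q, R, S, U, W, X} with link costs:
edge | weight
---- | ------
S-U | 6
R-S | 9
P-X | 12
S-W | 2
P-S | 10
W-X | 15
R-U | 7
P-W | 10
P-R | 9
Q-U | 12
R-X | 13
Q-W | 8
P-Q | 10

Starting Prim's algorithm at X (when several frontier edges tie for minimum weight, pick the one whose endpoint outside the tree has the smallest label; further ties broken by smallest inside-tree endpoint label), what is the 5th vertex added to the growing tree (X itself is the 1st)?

Grow the tree from X using Prim:
Step 1: frontier [P-X 12, R-X 13, W-X 15] → take P-X (12); add P.
Step 2: frontier [P-R 9, P-Q 10, P-S 10, P-W 10, R-X 13, W-X 15] → take P-R (9); add R.
Step 3: frontier [P-Q 10, P-S 10, P-W 10, R-U 7, R-S 9, W-X 15] → take R-U (7); add U.
Step 4: frontier [P-Q 10, P-S 10, P-W 10, R-S 9, S-U 6, Q-U 12, W-X 15] → take S-U (6); add S.
Step 5: frontier [P-Q 10, P-W 10, S-W 2, Q-U 12, W-X 15] → take S-W (2); add W.
Step 6: frontier [P-Q 10, Q-U 12, Q-W 8] → take Q-W (8); add Q.
Vertex order: X, P, R, U, S, W, Q. The 5th vertex is S.

S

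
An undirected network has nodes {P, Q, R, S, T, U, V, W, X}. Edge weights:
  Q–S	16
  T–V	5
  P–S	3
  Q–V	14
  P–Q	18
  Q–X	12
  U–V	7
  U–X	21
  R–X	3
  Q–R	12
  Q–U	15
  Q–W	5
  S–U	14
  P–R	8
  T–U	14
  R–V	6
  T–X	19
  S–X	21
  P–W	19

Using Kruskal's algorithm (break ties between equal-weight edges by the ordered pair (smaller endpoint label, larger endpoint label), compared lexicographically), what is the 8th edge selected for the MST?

Kruskal's algorithm — process edges by increasing weight (ties by edge label):
P–S (3): add — endpoints in different components.
R–X (3): add — endpoints in different components.
Q–W (5): add — endpoints in different components.
T–V (5): add — endpoints in different components.
R–V (6): add — endpoints in different components.
U–V (7): add — endpoints in different components.
P–R (8): add — endpoints in different components.
Q–R (12): add — endpoints in different components.
The 8th edge added is Q–R.

Q-R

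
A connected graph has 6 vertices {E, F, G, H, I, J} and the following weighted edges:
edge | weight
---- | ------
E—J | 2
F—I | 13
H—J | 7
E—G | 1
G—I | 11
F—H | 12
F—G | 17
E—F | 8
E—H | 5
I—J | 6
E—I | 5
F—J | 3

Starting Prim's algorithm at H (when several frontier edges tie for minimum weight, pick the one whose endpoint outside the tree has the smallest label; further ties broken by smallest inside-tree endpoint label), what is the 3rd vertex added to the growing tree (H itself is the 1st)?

G

Prim, starting at H.
Step 1: cheapest edge leaving the tree is E—H (5); add E.
Step 2: cheapest edge leaving the tree is E—G (1); add G.
Step 3: cheapest edge leaving the tree is E—J (2); add J.
Step 4: cheapest edge leaving the tree is F—J (3); add F.
Step 5: cheapest edge leaving the tree is E—I (5); add I.
Vertex order: H, E, G, J, F, I. The 3rd vertex is G.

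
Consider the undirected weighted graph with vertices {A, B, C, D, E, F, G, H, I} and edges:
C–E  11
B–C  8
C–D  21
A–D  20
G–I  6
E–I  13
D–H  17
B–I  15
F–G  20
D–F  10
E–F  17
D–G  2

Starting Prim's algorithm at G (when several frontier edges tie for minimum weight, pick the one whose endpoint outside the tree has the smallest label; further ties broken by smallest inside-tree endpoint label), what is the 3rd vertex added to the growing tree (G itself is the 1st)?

I

Prim's algorithm from G:
Step 1: frontier [D–G 2, G–I 6, F–G 20] → take D–G (2); add D.
Step 2: frontier [D–F 10, D–H 17, A–D 20, C–D 21, G–I 6, F–G 20] → take G–I (6); add I.
Step 3: frontier [D–F 10, D–H 17, A–D 20, C–D 21, F–G 20, E–I 13, B–I 15] → take D–F (10); add F.
Step 4: frontier [D–H 17, A–D 20, C–D 21, E–F 17, E–I 13, B–I 15] → take E–I (13); add E.
Step 5: frontier [D–H 17, A–D 20, C–D 21, C–E 11, B–I 15] → take C–E (11); add C.
Step 6: frontier [B–C 8, D–H 17, A–D 20, B–I 15] → take B–C (8); add B.
Step 7: frontier [D–H 17, A–D 20] → take D–H (17); add H.
Step 8: frontier [A–D 20] → take A–D (20); add A.
Vertex order: G, D, I, F, E, C, B, H, A. The 3rd vertex is I.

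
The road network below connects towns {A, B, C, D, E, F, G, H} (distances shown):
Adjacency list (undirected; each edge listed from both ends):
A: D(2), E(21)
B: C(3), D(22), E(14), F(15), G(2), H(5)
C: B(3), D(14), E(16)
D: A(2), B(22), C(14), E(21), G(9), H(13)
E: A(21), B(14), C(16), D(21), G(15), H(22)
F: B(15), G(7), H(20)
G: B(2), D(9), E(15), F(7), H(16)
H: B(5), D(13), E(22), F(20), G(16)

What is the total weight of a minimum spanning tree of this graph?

42

Kruskal: consider edges lightest-first.
A-D (2): add — endpoints in different components.
B-G (2): add — endpoints in different components.
B-C (3): add — endpoints in different components.
B-H (5): add — endpoints in different components.
F-G (7): add — endpoints in different components.
D-G (9): add — endpoints in different components.
D-H (13): skip — D and H already connected.
B-E (14): add — endpoints in different components.
MST edges: A-D, B-G, B-C, B-H, F-G, D-G, B-E; total weight 2+2+3+5+7+9+14 = 42.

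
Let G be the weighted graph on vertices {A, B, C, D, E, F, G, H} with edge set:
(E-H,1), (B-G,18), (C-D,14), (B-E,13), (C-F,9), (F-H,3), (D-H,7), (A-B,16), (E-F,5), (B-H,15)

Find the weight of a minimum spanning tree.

Kruskal's algorithm — process edges by increasing weight (ties by edge label):
E-H (1): add — endpoints in different components.
F-H (3): add — endpoints in different components.
E-F (5): skip — E and F already connected.
D-H (7): add — endpoints in different components.
C-F (9): add — endpoints in different components.
B-E (13): add — endpoints in different components.
C-D (14): skip — C and D already connected.
B-H (15): skip — B and H already connected.
A-B (16): add — endpoints in different components.
B-G (18): add — endpoints in different components.
MST edges: E-H, F-H, D-H, C-F, B-E, A-B, B-G; total weight 1+3+7+9+13+16+18 = 67.

67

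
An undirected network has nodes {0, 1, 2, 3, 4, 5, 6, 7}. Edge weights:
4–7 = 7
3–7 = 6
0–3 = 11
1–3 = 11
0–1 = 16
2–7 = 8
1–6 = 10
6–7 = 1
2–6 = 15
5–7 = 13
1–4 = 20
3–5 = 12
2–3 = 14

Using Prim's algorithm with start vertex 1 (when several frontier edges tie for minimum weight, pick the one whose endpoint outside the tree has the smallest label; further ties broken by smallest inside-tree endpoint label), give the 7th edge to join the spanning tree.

Prim's algorithm from 1:
Step 1: cheapest edge leaving the tree is 1–6 (10); add 6.
Step 2: cheapest edge leaving the tree is 6–7 (1); add 7.
Step 3: cheapest edge leaving the tree is 3–7 (6); add 3.
Step 4: cheapest edge leaving the tree is 4–7 (7); add 4.
Step 5: cheapest edge leaving the tree is 2–7 (8); add 2.
Step 6: cheapest edge leaving the tree is 0–3 (11); add 0.
Step 7: cheapest edge leaving the tree is 3–5 (12); add 5.
The 7th edge added is 3–5.

3-5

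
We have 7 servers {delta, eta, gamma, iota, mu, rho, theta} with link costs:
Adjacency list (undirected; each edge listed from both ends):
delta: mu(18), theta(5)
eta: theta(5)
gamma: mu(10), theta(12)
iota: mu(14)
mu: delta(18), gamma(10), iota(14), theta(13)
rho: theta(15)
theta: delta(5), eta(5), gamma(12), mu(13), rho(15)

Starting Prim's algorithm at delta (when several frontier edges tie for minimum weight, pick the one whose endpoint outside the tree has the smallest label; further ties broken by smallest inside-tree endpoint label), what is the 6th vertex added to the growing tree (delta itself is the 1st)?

Prim, starting at delta.
Step 1: frontier [delta-theta 5, delta-mu 18] → take delta-theta (5); add theta.
Step 2: frontier [delta-mu 18, eta-theta 5, gamma-theta 12, mu-theta 13, rho-theta 15] → take eta-theta (5); add eta.
Step 3: frontier [delta-mu 18, gamma-theta 12, mu-theta 13, rho-theta 15] → take gamma-theta (12); add gamma.
Step 4: frontier [delta-mu 18, gamma-mu 10, mu-theta 13, rho-theta 15] → take gamma-mu (10); add mu.
Step 5: frontier [iota-mu 14, rho-theta 15] → take iota-mu (14); add iota.
Step 6: frontier [rho-theta 15] → take rho-theta (15); add rho.
Vertex order: delta, theta, eta, gamma, mu, iota, rho. The 6th vertex is iota.

iota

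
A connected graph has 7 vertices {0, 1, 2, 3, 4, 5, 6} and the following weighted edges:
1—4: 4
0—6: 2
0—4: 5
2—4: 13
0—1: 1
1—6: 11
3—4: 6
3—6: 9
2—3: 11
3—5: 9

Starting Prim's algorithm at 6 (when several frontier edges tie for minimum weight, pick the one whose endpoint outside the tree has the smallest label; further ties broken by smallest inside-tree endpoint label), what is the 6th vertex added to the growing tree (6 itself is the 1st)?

Prim, starting at 6.
Step 1: frontier [0—6 2, 3—6 9, 1—6 11] → take 0—6 (2); add 0.
Step 2: frontier [0—1 1, 0—4 5, 3—6 9, 1—6 11] → take 0—1 (1); add 1.
Step 3: frontier [0—4 5, 1—4 4, 3—6 9] → take 1—4 (4); add 4.
Step 4: frontier [3—4 6, 2—4 13, 3—6 9] → take 3—4 (6); add 3.
Step 5: frontier [3—5 9, 2—3 11, 2—4 13] → take 3—5 (9); add 5.
Step 6: frontier [2—3 11, 2—4 13] → take 2—3 (11); add 2.
Vertex order: 6, 0, 1, 4, 3, 5, 2. The 6th vertex is 5.

5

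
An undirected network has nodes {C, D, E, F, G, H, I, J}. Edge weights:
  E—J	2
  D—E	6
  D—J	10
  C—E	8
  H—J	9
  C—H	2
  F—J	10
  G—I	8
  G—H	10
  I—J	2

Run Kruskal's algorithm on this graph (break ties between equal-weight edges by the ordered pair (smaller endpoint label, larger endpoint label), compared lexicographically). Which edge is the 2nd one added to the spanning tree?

E-J

Kruskal: consider edges lightest-first.
C—H (2): add — endpoints in different components.
E—J (2): add — endpoints in different components.
I—J (2): add — endpoints in different components.
D—E (6): add — endpoints in different components.
C—E (8): add — endpoints in different components.
G—I (8): add — endpoints in different components.
H—J (9): skip — H and J already connected.
D—J (10): skip — D and J already connected.
F—J (10): add — endpoints in different components.
The 2nd edge added is E—J.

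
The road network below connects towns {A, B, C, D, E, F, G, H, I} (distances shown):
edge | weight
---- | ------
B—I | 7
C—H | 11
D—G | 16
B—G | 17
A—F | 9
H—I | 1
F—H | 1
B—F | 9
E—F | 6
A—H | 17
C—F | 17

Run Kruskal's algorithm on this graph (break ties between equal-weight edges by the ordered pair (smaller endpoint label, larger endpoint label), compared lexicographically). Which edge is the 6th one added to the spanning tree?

Kruskal: consider edges lightest-first.
F—H (1): add — endpoints in different components.
H—I (1): add — endpoints in different components.
E—F (6): add — endpoints in different components.
B—I (7): add — endpoints in different components.
A—F (9): add — endpoints in different components.
B—F (9): skip — B and F already connected.
C—H (11): add — endpoints in different components.
D—G (16): add — endpoints in different components.
A—H (17): skip — A and H already connected.
B—G (17): add — endpoints in different components.
The 6th edge added is C—H.

C-H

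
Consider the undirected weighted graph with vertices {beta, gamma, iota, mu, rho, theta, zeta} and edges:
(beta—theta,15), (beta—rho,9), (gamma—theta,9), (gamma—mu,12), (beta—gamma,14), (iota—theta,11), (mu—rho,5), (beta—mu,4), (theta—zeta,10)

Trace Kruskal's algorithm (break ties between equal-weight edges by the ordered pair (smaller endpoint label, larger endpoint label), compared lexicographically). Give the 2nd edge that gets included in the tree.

Sort edges by weight, then run Kruskal:
beta—mu (4): add. Components now {iota} {rho} {gamma} {beta,mu} {zeta} {theta}
mu—rho (5): add. Components now {iota} {beta,mu,rho} {gamma} {zeta} {theta}
beta—rho (9): skip — rho and beta already connected.
gamma—theta (9): add. Components now {iota} {beta,mu,rho} {gamma,theta} {zeta}
theta—zeta (10): add. Components now {iota} {beta,mu,rho} {gamma,theta,zeta}
iota—theta (11): add. Components now {gamma,iota,theta,zeta} {beta,mu,rho}
gamma—mu (12): add. Components now {beta,gamma,iota,mu,rho,theta,zeta}
The 2nd edge added is mu—rho.

mu-rho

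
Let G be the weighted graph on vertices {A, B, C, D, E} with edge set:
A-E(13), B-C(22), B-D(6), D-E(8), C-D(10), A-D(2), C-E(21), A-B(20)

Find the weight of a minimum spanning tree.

Kruskal's algorithm — process edges by increasing weight (ties by edge label):
A-D (2): add. Components now {A,D} {B} {C} {E}
B-D (6): add. Components now {A,B,D} {C} {E}
D-E (8): add. Components now {A,B,D,E} {C}
C-D (10): add. Components now {A,B,C,D,E}
MST edges: A-D, B-D, D-E, C-D; total weight 2+6+8+10 = 26.

26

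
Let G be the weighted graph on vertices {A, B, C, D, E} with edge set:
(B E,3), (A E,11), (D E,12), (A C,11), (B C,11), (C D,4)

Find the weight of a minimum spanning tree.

Prim's algorithm from D:
Step 1: frontier [C D 4, D E 12] → take C D (4); add C.
Step 2: frontier [A C 11, B C 11, D E 12] → take A C (11); add A.
Step 3: frontier [A E 11, B C 11, D E 12] → take B C (11); add B.
Step 4: frontier [A E 11, B E 3, D E 12] → take B E (3); add E.
MST edges: C D, A C, B C, B E; total weight 4+11+11+3 = 29.

29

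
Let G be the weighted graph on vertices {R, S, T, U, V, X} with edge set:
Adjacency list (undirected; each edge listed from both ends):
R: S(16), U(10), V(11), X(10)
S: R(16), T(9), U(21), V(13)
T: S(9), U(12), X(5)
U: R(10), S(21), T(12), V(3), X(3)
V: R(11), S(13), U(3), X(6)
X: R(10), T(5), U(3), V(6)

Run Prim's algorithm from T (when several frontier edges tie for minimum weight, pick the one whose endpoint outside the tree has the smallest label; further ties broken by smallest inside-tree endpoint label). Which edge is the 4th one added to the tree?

S-T

Prim's algorithm from T:
Step 1: cheapest edge leaving the tree is T-X (5); add X.
Step 2: cheapest edge leaving the tree is U-X (3); add U.
Step 3: cheapest edge leaving the tree is U-V (3); add V.
Step 4: cheapest edge leaving the tree is S-T (9); add S.
Step 5: cheapest edge leaving the tree is R-U (10); add R.
The 4th edge added is S-T.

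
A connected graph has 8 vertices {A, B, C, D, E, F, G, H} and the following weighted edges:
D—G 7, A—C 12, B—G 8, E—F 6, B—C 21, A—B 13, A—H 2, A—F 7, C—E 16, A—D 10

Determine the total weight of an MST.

Sort edges by weight, then run Kruskal:
A—H (2): add — endpoints in different components.
E—F (6): add — endpoints in different components.
A—F (7): add — endpoints in different components.
D—G (7): add — endpoints in different components.
B—G (8): add — endpoints in different components.
A—D (10): add — endpoints in different components.
A—C (12): add — endpoints in different components.
MST edges: A—H, E—F, A—F, D—G, B—G, A—D, A—C; total weight 2+6+7+7+8+10+12 = 52.

52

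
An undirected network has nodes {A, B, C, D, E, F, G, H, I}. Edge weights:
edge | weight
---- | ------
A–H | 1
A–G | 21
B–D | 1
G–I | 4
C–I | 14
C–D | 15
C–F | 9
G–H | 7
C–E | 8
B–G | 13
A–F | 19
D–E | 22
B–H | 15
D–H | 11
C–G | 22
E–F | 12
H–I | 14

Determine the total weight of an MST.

Grow the tree from C using Prim:
Step 1: cheapest edge leaving the tree is C–E (8); add E.
Step 2: cheapest edge leaving the tree is C–F (9); add F.
Step 3: cheapest edge leaving the tree is C–I (14); add I.
Step 4: cheapest edge leaving the tree is G–I (4); add G.
Step 5: cheapest edge leaving the tree is G–H (7); add H.
Step 6: cheapest edge leaving the tree is A–H (1); add A.
Step 7: cheapest edge leaving the tree is D–H (11); add D.
Step 8: cheapest edge leaving the tree is B–D (1); add B.
MST edges: C–E, C–F, C–I, G–I, G–H, A–H, D–H, B–D; total weight 8+9+14+4+7+1+11+1 = 55.

55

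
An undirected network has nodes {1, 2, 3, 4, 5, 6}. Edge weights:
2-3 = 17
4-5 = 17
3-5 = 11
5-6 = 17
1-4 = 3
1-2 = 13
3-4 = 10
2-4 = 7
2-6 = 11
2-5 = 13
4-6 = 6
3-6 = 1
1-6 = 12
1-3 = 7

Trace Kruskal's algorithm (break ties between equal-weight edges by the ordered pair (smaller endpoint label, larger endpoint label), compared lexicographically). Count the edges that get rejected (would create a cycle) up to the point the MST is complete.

Kruskal: consider edges lightest-first.
3-6 (1): add — endpoints in different components.
1-4 (3): add — endpoints in different components.
4-6 (6): add — endpoints in different components.
1-3 (7): skip — 1 and 3 already connected.
2-4 (7): add — endpoints in different components.
3-4 (10): skip — 3 and 4 already connected.
2-6 (11): skip — 2 and 6 already connected.
3-5 (11): add — endpoints in different components.
Edges rejected before the tree was complete: 3.

3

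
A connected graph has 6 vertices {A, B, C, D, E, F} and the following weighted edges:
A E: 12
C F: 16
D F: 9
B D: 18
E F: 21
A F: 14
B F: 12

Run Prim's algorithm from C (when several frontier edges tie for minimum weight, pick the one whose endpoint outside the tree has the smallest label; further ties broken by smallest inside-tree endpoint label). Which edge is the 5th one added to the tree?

A-E

Grow the tree from C using Prim:
Step 1: frontier [C F 16] → take C F (16); add F.
Step 2: frontier [D F 9, B F 12, A F 14, E F 21] → take D F (9); add D.
Step 3: frontier [B D 18, B F 12, A F 14, E F 21] → take B F (12); add B.
Step 4: frontier [A F 14, E F 21] → take A F (14); add A.
Step 5: frontier [A E 12, E F 21] → take A E (12); add E.
The 5th edge added is A E.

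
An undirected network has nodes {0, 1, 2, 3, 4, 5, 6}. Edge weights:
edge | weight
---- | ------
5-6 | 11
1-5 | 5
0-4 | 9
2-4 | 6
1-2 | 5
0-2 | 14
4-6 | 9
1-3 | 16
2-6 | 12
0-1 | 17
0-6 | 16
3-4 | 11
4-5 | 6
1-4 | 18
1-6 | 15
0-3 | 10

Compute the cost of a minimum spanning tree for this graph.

Grow the tree from 5 using Prim:
Step 1: cheapest edge leaving the tree is 1-5 (5); add 1.
Step 2: cheapest edge leaving the tree is 1-2 (5); add 2.
Step 3: cheapest edge leaving the tree is 2-4 (6); add 4.
Step 4: cheapest edge leaving the tree is 0-4 (9); add 0.
Step 5: cheapest edge leaving the tree is 4-6 (9); add 6.
Step 6: cheapest edge leaving the tree is 0-3 (10); add 3.
MST edges: 1-5, 1-2, 2-4, 0-4, 4-6, 0-3; total weight 5+5+6+9+9+10 = 44.

44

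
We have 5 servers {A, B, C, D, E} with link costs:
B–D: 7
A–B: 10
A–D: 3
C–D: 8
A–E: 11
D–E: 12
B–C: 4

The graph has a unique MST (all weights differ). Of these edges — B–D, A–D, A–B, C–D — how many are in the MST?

Kruskal: consider edges lightest-first.
A–D (3): add. Components now {A,D} {B} {C} {E}
B–C (4): add. Components now {A,D} {B,C} {E}
B–D (7): add. Components now {A,B,C,D} {E}
C–D (8): skip — C and D already connected.
A–B (10): skip — A and B already connected.
A–E (11): add. Components now {A,B,C,D,E}
MST edge set: {A–D, B–C, B–D, A–E}.
Of the listed edges, {B–D, A–D} are in the MST → 2.

2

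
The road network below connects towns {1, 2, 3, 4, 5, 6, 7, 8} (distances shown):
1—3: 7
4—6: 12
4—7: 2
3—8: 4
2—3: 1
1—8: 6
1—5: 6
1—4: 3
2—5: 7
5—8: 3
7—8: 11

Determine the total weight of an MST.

Prim's algorithm from 8:
Step 1: frontier [5—8 3, 3—8 4, 1—8 6, 7—8 11] → take 5—8 (3); add 5.
Step 2: frontier [1—5 6, 2—5 7, 3—8 4, 1—8 6, 7—8 11] → take 3—8 (4); add 3.
Step 3: frontier [2—3 1, 1—3 7, 1—5 6, 2—5 7, 1—8 6, 7—8 11] → take 2—3 (1); add 2.
Step 4: frontier [1—3 7, 1—5 6, 1—8 6, 7—8 11] → take 1—5 (6); add 1.
Step 5: frontier [1—4 3, 7—8 11] → take 1—4 (3); add 4.
Step 6: frontier [4—7 2, 4—6 12, 7—8 11] → take 4—7 (2); add 7.
Step 7: frontier [4—6 12] → take 4—6 (12); add 6.
MST edges: 5—8, 3—8, 2—3, 1—5, 1—4, 4—7, 4—6; total weight 3+4+1+6+3+2+12 = 31.

31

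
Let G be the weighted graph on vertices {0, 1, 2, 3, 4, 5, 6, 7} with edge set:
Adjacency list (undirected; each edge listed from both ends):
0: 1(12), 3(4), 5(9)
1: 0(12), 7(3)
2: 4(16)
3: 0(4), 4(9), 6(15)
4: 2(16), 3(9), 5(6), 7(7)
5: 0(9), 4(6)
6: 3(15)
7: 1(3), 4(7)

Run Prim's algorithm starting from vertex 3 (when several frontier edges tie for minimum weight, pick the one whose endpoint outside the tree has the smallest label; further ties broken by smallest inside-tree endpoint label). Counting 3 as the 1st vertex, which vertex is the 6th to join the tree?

1

Prim's algorithm from 3:
Step 1: cheapest edge leaving the tree is 0–3 (4); add 0.
Step 2: cheapest edge leaving the tree is 3–4 (9); add 4.
Step 3: cheapest edge leaving the tree is 4–5 (6); add 5.
Step 4: cheapest edge leaving the tree is 4–7 (7); add 7.
Step 5: cheapest edge leaving the tree is 1–7 (3); add 1.
Step 6: cheapest edge leaving the tree is 3–6 (15); add 6.
Step 7: cheapest edge leaving the tree is 2–4 (16); add 2.
Vertex order: 3, 0, 4, 5, 7, 1, 6, 2. The 6th vertex is 1.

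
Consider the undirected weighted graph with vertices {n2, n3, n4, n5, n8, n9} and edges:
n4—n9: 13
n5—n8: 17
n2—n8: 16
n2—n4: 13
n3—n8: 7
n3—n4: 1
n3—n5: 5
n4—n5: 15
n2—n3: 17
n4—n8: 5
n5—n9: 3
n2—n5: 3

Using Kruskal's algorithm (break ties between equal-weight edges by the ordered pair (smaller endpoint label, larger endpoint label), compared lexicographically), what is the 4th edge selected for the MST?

Kruskal's algorithm — process edges by increasing weight (ties by edge label):
n3—n4 (1): add. Components now {n3,n4} {n5} {n8} {n9} {n2}
n2—n5 (3): add. Components now {n3,n4} {n2,n5} {n8} {n9}
n5—n9 (3): add. Components now {n3,n4} {n2,n5,n9} {n8}
n3—n5 (5): add. Components now {n2,n3,n4,n5,n9} {n8}
n4—n8 (5): add. Components now {n2,n3,n4,n5,n8,n9}
The 4th edge added is n3—n5.

n3-n5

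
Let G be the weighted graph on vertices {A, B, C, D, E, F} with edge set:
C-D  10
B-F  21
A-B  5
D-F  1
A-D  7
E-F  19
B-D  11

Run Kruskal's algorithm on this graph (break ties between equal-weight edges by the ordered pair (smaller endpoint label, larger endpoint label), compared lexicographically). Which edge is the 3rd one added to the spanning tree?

A-D

Kruskal's algorithm — process edges by increasing weight (ties by edge label):
D-F (1): add — endpoints in different components.
A-B (5): add — endpoints in different components.
A-D (7): add — endpoints in different components.
C-D (10): add — endpoints in different components.
B-D (11): skip — B and D already connected.
E-F (19): add — endpoints in different components.
The 3rd edge added is A-D.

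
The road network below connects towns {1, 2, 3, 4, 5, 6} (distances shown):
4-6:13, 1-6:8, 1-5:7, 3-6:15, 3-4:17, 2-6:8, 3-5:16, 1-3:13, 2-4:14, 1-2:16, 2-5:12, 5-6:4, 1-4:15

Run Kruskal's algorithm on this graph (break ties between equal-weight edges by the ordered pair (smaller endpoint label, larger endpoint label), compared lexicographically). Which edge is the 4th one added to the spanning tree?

Sort edges by weight, then run Kruskal:
5-6 (4): add. Components now {1} {2} {3} {4} {5,6}
1-5 (7): add. Components now {1,5,6} {2} {3} {4}
1-6 (8): skip — 1 and 6 already connected.
2-6 (8): add. Components now {1,2,5,6} {3} {4}
2-5 (12): skip — 2 and 5 already connected.
1-3 (13): add. Components now {1,2,3,5,6} {4}
4-6 (13): add. Components now {1,2,3,4,5,6}
The 4th edge added is 1-3.

1-3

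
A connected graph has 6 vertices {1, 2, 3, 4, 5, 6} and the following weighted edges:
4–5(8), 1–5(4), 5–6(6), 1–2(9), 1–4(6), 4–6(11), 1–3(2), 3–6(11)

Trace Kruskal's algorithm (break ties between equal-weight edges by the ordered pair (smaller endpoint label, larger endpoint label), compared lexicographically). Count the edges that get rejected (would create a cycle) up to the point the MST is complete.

1

Kruskal's algorithm — process edges by increasing weight (ties by edge label):
1–3 (2): add. Components now {1,3} {2} {4} {5} {6}
1–5 (4): add. Components now {1,3,5} {2} {4} {6}
1–4 (6): add. Components now {1,3,4,5} {2} {6}
5–6 (6): add. Components now {1,3,4,5,6} {2}
4–5 (8): skip — 4 and 5 already connected.
1–2 (9): add. Components now {1,2,3,4,5,6}
Edges rejected before the tree was complete: 1.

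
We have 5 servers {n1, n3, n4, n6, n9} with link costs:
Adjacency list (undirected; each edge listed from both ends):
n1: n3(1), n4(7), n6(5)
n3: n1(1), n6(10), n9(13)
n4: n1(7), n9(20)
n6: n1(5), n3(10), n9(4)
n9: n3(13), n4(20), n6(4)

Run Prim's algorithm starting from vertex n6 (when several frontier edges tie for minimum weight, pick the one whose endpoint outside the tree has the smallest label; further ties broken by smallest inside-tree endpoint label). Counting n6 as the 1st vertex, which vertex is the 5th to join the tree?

Prim's algorithm from n6:
Step 1: frontier [n6-n9 4, n1-n6 5, n3-n6 10] → take n6-n9 (4); add n9.
Step 2: frontier [n1-n6 5, n3-n6 10, n3-n9 13, n4-n9 20] → take n1-n6 (5); add n1.
Step 3: frontier [n1-n3 1, n1-n4 7, n3-n6 10, n3-n9 13, n4-n9 20] → take n1-n3 (1); add n3.
Step 4: frontier [n1-n4 7, n4-n9 20] → take n1-n4 (7); add n4.
Vertex order: n6, n9, n1, n3, n4. The 5th vertex is n4.

n4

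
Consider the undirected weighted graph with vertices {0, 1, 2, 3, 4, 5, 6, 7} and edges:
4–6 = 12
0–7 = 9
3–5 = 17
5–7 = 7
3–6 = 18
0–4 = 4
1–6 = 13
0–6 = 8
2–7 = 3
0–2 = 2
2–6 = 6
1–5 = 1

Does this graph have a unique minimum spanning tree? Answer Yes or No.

Kruskal: consider edges lightest-first.
1–5 (1): add — endpoints in different components.
0–2 (2): add — endpoints in different components.
2–7 (3): add — endpoints in different components.
0–4 (4): add — endpoints in different components.
2–6 (6): add — endpoints in different components.
5–7 (7): add — endpoints in different components.
0–6 (8): skip — 0 and 6 already connected.
0–7 (9): skip — 0 and 7 already connected.
4–6 (12): skip — 4 and 6 already connected.
1–6 (13): skip — 1 and 6 already connected.
3–5 (17): add — endpoints in different components.
Every non-tree edge has weight strictly greater than the heaviest edge on the tree path between its endpoints, so the MST is unique.

Yes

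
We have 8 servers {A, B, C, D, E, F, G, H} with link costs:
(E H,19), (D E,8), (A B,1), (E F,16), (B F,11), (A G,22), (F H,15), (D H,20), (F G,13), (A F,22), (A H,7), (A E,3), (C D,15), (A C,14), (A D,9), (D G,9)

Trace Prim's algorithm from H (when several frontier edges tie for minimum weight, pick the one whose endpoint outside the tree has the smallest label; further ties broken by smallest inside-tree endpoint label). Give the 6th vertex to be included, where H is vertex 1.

Prim's algorithm from H:
Step 1: cheapest edge leaving the tree is A H (7); add A.
Step 2: cheapest edge leaving the tree is A B (1); add B.
Step 3: cheapest edge leaving the tree is A E (3); add E.
Step 4: cheapest edge leaving the tree is D E (8); add D.
Step 5: cheapest edge leaving the tree is D G (9); add G.
Step 6: cheapest edge leaving the tree is B F (11); add F.
Step 7: cheapest edge leaving the tree is A C (14); add C.
Vertex order: H, A, B, E, D, G, F, C. The 6th vertex is G.

G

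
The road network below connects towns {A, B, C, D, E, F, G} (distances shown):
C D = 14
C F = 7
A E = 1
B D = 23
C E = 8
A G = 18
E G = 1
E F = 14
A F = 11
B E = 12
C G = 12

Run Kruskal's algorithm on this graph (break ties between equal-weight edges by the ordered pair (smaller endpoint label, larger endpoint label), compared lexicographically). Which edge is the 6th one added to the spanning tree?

C-D

Kruskal: consider edges lightest-first.
A E (1): add. Components now {A,E} {B} {C} {D} {F} {G}
E G (1): add. Components now {A,E,G} {B} {C} {D} {F}
C F (7): add. Components now {A,E,G} {B} {C,F} {D}
C E (8): add. Components now {A,C,E,F,G} {B} {D}
A F (11): skip — A and F already connected.
B E (12): add. Components now {A,B,C,E,F,G} {D}
C G (12): skip — C and G already connected.
C D (14): add. Components now {A,B,C,D,E,F,G}
The 6th edge added is C D.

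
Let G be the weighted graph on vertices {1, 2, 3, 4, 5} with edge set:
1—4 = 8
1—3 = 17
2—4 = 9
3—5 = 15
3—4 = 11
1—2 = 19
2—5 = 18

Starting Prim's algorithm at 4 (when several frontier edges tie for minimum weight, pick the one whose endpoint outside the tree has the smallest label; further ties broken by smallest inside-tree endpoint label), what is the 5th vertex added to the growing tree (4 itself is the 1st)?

Prim's algorithm from 4:
Step 1: frontier [1—4 8, 2—4 9, 3—4 11] → take 1—4 (8); add 1.
Step 2: frontier [1—3 17, 1—2 19, 2—4 9, 3—4 11] → take 2—4 (9); add 2.
Step 3: frontier [1—3 17, 2—5 18, 3—4 11] → take 3—4 (11); add 3.
Step 4: frontier [2—5 18, 3—5 15] → take 3—5 (15); add 5.
Vertex order: 4, 1, 2, 3, 5. The 5th vertex is 5.

5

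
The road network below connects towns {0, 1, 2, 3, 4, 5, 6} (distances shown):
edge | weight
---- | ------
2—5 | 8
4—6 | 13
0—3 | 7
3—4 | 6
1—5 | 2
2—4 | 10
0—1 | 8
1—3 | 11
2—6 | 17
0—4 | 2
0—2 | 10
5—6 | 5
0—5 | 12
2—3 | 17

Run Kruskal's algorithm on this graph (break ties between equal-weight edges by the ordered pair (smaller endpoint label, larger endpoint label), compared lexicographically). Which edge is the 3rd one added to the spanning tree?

Kruskal's algorithm — process edges by increasing weight (ties by edge label):
0—4 (2): add. Components now {0,4} {1} {2} {3} {5} {6}
1—5 (2): add. Components now {0,4} {1,5} {2} {3} {6}
5—6 (5): add. Components now {0,4} {1,5,6} {2} {3}
3—4 (6): add. Components now {0,3,4} {1,5,6} {2}
0—3 (7): skip — 0 and 3 already connected.
0—1 (8): add. Components now {0,1,3,4,5,6} {2}
2—5 (8): add. Components now {0,1,2,3,4,5,6}
The 3rd edge added is 5—6.

5-6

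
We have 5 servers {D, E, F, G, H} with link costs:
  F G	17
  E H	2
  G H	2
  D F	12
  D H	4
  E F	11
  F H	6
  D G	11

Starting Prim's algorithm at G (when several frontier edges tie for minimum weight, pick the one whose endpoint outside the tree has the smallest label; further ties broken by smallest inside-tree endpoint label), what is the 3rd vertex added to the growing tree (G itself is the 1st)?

E

Grow the tree from G using Prim:
Step 1: frontier [G H 2, D G 11, F G 17] → take G H (2); add H.
Step 2: frontier [D G 11, F G 17, E H 2, D H 4, F H 6] → take E H (2); add E.
Step 3: frontier [E F 11, D G 11, F G 17, D H 4, F H 6] → take D H (4); add D.
Step 4: frontier [D F 12, E F 11, F G 17, F H 6] → take F H (6); add F.
Vertex order: G, H, E, D, F. The 3rd vertex is E.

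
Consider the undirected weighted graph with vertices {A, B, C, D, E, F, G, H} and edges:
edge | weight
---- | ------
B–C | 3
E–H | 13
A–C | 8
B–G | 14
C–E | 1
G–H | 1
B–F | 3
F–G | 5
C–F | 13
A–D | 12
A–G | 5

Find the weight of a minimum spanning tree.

30

Grow the tree from G using Prim:
Step 1: frontier [G–H 1, A–G 5, F–G 5, B–G 14] → take G–H (1); add H.
Step 2: frontier [A–G 5, F–G 5, B–G 14, E–H 13] → take A–G (5); add A.
Step 3: frontier [A–C 8, A–D 12, F–G 5, B–G 14, E–H 13] → take F–G (5); add F.
Step 4: frontier [A–C 8, A–D 12, B–F 3, C–F 13, B–G 14, E–H 13] → take B–F (3); add B.
Step 5: frontier [A–C 8, A–D 12, B–C 3, C–F 13, E–H 13] → take B–C (3); add C.
Step 6: frontier [A–D 12, C–E 1, E–H 13] → take C–E (1); add E.
Step 7: frontier [A–D 12] → take A–D (12); add D.
MST edges: G–H, A–G, F–G, B–F, B–C, C–E, A–D; total weight 1+5+5+3+3+1+12 = 30.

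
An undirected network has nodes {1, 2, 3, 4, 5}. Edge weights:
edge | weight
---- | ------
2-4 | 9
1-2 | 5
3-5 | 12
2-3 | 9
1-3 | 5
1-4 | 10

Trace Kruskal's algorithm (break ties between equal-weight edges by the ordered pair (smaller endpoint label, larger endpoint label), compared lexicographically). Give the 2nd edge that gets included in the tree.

Sort edges by weight, then run Kruskal:
1-2 (5): add. Components now {1,2} {3} {4} {5}
1-3 (5): add. Components now {1,2,3} {4} {5}
2-3 (9): skip — 2 and 3 already connected.
2-4 (9): add. Components now {1,2,3,4} {5}
1-4 (10): skip — 1 and 4 already connected.
3-5 (12): add. Components now {1,2,3,4,5}
The 2nd edge added is 1-3.

1-3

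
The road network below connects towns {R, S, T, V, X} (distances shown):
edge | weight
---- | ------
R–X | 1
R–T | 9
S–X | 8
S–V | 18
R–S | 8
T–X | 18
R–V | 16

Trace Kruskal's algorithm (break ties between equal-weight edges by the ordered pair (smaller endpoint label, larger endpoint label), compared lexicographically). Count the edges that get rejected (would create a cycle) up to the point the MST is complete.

Kruskal: consider edges lightest-first.
R–X (1): add — endpoints in different components.
R–S (8): add — endpoints in different components.
S–X (8): skip — X and S already connected.
R–T (9): add — endpoints in different components.
R–V (16): add — endpoints in different components.
Edges rejected before the tree was complete: 1.

1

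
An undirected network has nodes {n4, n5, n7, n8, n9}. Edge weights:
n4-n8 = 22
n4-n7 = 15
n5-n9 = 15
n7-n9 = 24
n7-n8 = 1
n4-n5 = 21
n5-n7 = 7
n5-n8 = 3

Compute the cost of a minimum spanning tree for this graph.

Prim's algorithm from n9:
Step 1: frontier [n5-n9 15, n7-n9 24] → take n5-n9 (15); add n5.
Step 2: frontier [n5-n8 3, n5-n7 7, n4-n5 21, n7-n9 24] → take n5-n8 (3); add n8.
Step 3: frontier [n5-n7 7, n4-n5 21, n7-n8 1, n4-n8 22, n7-n9 24] → take n7-n8 (1); add n7.
Step 4: frontier [n4-n5 21, n4-n7 15, n4-n8 22] → take n4-n7 (15); add n4.
MST edges: n5-n9, n5-n8, n7-n8, n4-n7; total weight 15+3+1+15 = 34.

34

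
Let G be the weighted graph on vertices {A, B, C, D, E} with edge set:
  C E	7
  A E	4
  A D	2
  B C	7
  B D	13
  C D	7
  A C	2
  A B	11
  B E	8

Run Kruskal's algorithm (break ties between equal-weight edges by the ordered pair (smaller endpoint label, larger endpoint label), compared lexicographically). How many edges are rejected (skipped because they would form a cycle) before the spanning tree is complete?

Kruskal's algorithm — process edges by increasing weight (ties by edge label):
A C (2): add — endpoints in different components.
A D (2): add — endpoints in different components.
A E (4): add — endpoints in different components.
B C (7): add — endpoints in different components.
Edges rejected before the tree was complete: 0.

0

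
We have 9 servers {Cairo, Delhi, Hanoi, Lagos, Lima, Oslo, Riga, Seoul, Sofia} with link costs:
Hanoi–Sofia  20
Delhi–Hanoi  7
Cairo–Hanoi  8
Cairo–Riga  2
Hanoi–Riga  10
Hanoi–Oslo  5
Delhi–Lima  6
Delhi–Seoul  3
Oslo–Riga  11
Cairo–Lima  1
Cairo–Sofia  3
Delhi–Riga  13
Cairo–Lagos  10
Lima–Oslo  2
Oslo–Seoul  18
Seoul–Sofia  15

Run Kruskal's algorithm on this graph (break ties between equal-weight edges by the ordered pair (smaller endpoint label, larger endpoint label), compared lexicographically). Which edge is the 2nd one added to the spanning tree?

Sort edges by weight, then run Kruskal:
Cairo–Lima (1): add — endpoints in different components.
Cairo–Riga (2): add — endpoints in different components.
Lima–Oslo (2): add — endpoints in different components.
Cairo–Sofia (3): add — endpoints in different components.
Delhi–Seoul (3): add — endpoints in different components.
Hanoi–Oslo (5): add — endpoints in different components.
Delhi–Lima (6): add — endpoints in different components.
Delhi–Hanoi (7): skip — Hanoi and Delhi already connected.
Cairo–Hanoi (8): skip — Hanoi and Cairo already connected.
Cairo–Lagos (10): add — endpoints in different components.
The 2nd edge added is Cairo–Riga.

Cairo-Riga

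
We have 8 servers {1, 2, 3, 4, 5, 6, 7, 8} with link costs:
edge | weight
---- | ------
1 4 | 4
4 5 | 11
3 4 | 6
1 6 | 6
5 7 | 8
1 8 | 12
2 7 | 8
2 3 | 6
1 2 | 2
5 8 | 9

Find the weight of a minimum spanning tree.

43

Kruskal: consider edges lightest-first.
1 2 (2): add — endpoints in different components.
1 4 (4): add — endpoints in different components.
1 6 (6): add — endpoints in different components.
2 3 (6): add — endpoints in different components.
3 4 (6): skip — 3 and 4 already connected.
2 7 (8): add — endpoints in different components.
5 7 (8): add — endpoints in different components.
5 8 (9): add — endpoints in different components.
MST edges: 1 2, 1 4, 1 6, 2 3, 2 7, 5 7, 5 8; total weight 2+4+6+6+8+8+9 = 43.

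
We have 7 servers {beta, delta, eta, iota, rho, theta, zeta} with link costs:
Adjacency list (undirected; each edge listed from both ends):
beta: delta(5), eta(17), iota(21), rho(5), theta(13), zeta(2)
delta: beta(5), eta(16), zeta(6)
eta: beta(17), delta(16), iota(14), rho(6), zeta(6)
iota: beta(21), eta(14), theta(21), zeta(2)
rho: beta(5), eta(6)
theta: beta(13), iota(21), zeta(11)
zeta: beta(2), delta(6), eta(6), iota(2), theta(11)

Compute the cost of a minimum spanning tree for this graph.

31

Prim's algorithm from zeta:
Step 1: frontier [beta-zeta 2, iota-zeta 2, delta-zeta 6, eta-zeta 6, theta-zeta 11] → take beta-zeta (2); add beta.
Step 2: frontier [beta-delta 5, beta-rho 5, beta-theta 13, beta-eta 17, beta-iota 21, iota-zeta 2, delta-zeta 6, eta-zeta 6, theta-zeta 11] → take iota-zeta (2); add iota.
Step 3: frontier [beta-delta 5, beta-rho 5, beta-theta 13, beta-eta 17, eta-iota 14, iota-theta 21, delta-zeta 6, eta-zeta 6, theta-zeta 11] → take beta-delta (5); add delta.
Step 4: frontier [beta-rho 5, beta-theta 13, beta-eta 17, delta-eta 16, eta-iota 14, iota-theta 21, eta-zeta 6, theta-zeta 11] → take beta-rho (5); add rho.
Step 5: frontier [beta-theta 13, beta-eta 17, delta-eta 16, eta-iota 14, iota-theta 21, eta-rho 6, eta-zeta 6, theta-zeta 11] → take eta-rho (6); add eta.
Step 6: frontier [beta-theta 13, iota-theta 21, theta-zeta 11] → take theta-zeta (11); add theta.
MST edges: beta-zeta, iota-zeta, beta-delta, beta-rho, eta-rho, theta-zeta; total weight 2+2+5+5+6+11 = 31.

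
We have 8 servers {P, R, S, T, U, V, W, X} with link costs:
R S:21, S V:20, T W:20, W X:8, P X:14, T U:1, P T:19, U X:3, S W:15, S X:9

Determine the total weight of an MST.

76

Grow the tree from S using Prim:
Step 1: frontier [S X 9, S W 15, S V 20, R S 21] → take S X (9); add X.
Step 2: frontier [S W 15, S V 20, R S 21, U X 3, W X 8, P X 14] → take U X (3); add U.
Step 3: frontier [S W 15, S V 20, R S 21, T U 1, W X 8, P X 14] → take T U (1); add T.
Step 4: frontier [S W 15, S V 20, R S 21, P T 19, T W 20, W X 8, P X 14] → take W X (8); add W.
Step 5: frontier [S V 20, R S 21, P T 19, P X 14] → take P X (14); add P.
Step 6: frontier [S V 20, R S 21] → take S V (20); add V.
Step 7: frontier [R S 21] → take R S (21); add R.
MST edges: S X, U X, T U, W X, P X, S V, R S; total weight 9+3+1+8+14+20+21 = 76.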